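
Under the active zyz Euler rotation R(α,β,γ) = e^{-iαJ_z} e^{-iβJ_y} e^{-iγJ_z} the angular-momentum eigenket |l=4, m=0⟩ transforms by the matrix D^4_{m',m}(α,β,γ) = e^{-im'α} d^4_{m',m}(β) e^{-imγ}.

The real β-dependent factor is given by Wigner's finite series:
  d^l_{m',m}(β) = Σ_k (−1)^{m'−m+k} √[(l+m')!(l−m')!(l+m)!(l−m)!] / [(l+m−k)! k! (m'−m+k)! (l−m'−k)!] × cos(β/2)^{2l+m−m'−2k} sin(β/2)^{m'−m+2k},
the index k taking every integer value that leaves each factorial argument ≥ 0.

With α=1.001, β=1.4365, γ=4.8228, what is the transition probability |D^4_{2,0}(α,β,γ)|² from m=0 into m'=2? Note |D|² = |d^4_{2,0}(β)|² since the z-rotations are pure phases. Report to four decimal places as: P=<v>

P=0.1152

Split into d^4_{2,0}(β=1.4365) × two z-phases.
With c≡cos(β/2)=0.752959 and s≡sin(β/2)=0.658068, N=[720·2·24·24]^{1/2}=910.735966
The bounds max(0,m−m')=0 and min(l+m,l−m')=2 give 3 terms
  k=0: (−1)^2·910.7360/(96)·0.7530^6·0.6581^2 = +0.748668
  k=1: (−1)^3·910.7360/(36)·0.7530^4·0.6581^4 = -1.524956
  k=2: (−1)^4·910.7360/(96)·0.7530^2·0.6581^6 = +0.436805
d^4_{2,0}(1.4365) = +0.748668 -1.524956 +0.436805 = -0.339483
|D^4_{2,0}|² = |d^4_{2,0}(β)|² = (-0.339483)² = 0.115249 (the z-rotation phases have unit modulus)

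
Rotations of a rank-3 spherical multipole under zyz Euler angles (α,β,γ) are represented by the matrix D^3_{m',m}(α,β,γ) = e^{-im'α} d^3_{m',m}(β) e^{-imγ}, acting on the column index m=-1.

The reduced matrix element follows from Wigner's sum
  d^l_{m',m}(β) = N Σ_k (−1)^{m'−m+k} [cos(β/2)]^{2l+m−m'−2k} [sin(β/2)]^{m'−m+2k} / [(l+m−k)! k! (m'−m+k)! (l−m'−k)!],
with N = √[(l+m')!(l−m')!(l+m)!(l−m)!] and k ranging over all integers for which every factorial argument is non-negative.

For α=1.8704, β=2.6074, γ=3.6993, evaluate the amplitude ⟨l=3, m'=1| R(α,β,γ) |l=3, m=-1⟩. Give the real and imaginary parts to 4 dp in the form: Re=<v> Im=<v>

Re=-0.0893 Im=0.3384

Split into d^3_{1,-1}(β=2.6074) × two z-phases.
Half-angle: c=0.263932, s=0.964541. N=√(24·2·2·24)=48.000000
The bounds max(0,m−m')=0 and min(l+m,l−m')=2 give 3 terms
  k=0: (−1)^2·48.0000/(8)·0.2639^4·0.9645^2 = +0.027087
  k=1: (−1)^3·48.0000/(6)·0.2639^2·0.9645^4 = -0.482344
  k=2: (−1)^4·48.0000/(48)·0.2639^0·0.9645^6 = +0.805239
d^3_{1,-1}(2.6074) = +0.027087 -0.482344 +0.805239 = +0.349982
Phases: e^{-i·(1)·1.8704}=-0.295142-0.955454i, e^{-i·(-1)·3.6993}=-0.848471-0.529242i ⇒ D=-0.089332+0.338389i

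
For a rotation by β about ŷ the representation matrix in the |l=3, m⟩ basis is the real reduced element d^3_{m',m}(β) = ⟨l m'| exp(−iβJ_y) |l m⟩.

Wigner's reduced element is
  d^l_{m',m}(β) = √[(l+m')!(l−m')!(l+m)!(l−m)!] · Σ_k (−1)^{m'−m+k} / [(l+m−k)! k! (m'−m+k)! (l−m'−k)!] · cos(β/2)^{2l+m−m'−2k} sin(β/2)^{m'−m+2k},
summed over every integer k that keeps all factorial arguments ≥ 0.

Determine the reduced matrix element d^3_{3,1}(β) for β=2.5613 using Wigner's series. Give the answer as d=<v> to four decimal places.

d=0.0238

d^3_{3,1}(β=2.5613) via Wigner's sum:
c=cos(2.5613/2)=0.286092, s=sin(2.5613/2)=0.958202; N=√[720·1·24·2]=185.903201
k: max(0,(1)−(3))=0 … min(3+(1),3−(3))=0
  k=0: (−1)^2·185.9032/(48)·0.2861^4·0.9582^2 = +0.023822
d^3_{3,1}(2.5613) = +0.023822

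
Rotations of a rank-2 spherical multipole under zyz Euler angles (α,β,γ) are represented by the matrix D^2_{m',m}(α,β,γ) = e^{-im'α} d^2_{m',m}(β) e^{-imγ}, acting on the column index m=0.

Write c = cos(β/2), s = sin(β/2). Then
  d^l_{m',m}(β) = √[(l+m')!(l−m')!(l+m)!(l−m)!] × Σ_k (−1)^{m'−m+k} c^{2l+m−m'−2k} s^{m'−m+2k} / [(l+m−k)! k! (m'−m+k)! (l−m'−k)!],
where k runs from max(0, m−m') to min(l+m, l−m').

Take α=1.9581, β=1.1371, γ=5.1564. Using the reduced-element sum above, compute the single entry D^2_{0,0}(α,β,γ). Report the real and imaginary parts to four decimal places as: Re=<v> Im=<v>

First d^2_{0,0}(β=1.1371), then the phase factors e^{-i(0)α} and e^{-i(0)γ}:
With c≡cos(β/2)=0.842683 and s≡sin(β/2)=0.538411, N=[2·2·2·2]^{1/2}=4.000000
The bounds max(0,m−m')=0 and min(l+m,l−m')=2 give 3 terms
  k=0: (−1)^0·4.0000/(4)·0.8427^4·0.5384^0 = +0.504262
  k=1: (−1)^1·4.0000/(1)·0.8427^2·0.5384^2 = -0.823409
  k=2: (−1)^2·4.0000/(4)·0.8427^0·0.5384^4 = +0.084034
d^2_{0,0}(1.1371) = +0.504262 -0.823409 +0.084034 = -0.235113
D = (+1.000000+0.000000i)·(-0.235113)·(+1.000000+0.000000i) = -0.235113+0.000000i

Re=-0.2351 Im=0.0000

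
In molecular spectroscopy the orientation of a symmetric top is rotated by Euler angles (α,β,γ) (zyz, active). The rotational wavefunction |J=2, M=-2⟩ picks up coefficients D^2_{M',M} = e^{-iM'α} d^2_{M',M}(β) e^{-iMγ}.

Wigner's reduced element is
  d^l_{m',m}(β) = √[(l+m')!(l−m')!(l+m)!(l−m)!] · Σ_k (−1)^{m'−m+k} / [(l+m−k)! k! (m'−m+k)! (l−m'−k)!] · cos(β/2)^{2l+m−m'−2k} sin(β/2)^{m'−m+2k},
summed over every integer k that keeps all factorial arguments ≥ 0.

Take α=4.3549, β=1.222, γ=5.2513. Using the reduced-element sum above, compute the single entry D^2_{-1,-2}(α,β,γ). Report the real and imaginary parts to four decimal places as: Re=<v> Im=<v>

Split into d^2_{-1,-2}(β=1.222) × two z-phases.
Half-angle: c=0.819075, s=0.573687. N=√(1·6·1·24)=12.000000
The bounds max(0,m−m')=0 and min(l+m,l−m')=0 give 1 term
  k=0: (−1)^1·12.0000/(6)·0.8191^3·0.5737^1 = -0.630486
d^2_{-1,-2}(1.222) = -0.630486
D = (-0.349923-0.936778i)·(-0.630486)·(-0.473248-0.880929i) = +0.415891-0.473865i

Re=0.4159 Im=-0.4739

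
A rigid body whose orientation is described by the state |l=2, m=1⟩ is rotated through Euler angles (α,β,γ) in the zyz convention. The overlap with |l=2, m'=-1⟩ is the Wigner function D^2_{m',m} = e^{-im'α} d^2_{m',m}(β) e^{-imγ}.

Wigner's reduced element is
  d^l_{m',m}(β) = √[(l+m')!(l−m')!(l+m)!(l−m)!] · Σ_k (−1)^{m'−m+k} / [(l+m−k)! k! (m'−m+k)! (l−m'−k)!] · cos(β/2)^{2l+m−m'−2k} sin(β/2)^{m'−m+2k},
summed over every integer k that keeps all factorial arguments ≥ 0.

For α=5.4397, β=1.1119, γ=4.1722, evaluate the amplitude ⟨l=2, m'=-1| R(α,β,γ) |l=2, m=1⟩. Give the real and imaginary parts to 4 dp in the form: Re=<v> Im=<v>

Re=0.1569 Im=0.5013

Split into d^2_{-1,1}(β=1.1119) × two z-phases.
c=cos(1.1119/2)=0.849399, s=sin(1.1119/2)=0.527750; N=√[1·6·6·1]=6.000000
k∈{2,3} keeps every argument non-negative
  k=2: (−1)^0·6.0000/(2)·0.8494^2·0.5278^2 = +0.602841
  k=3: (−1)^1·6.0000/(6)·0.8494^0·0.5278^4 = -0.077574
d^2_{-1,1}(1.1119) = +0.602841 -0.077574 = +0.525267
Attach z-rotation phases: D = e^{-i(-1)(5.4397)}·(+0.525267)·e^{-i(1)(4.1722)} = +0.156880+0.501292i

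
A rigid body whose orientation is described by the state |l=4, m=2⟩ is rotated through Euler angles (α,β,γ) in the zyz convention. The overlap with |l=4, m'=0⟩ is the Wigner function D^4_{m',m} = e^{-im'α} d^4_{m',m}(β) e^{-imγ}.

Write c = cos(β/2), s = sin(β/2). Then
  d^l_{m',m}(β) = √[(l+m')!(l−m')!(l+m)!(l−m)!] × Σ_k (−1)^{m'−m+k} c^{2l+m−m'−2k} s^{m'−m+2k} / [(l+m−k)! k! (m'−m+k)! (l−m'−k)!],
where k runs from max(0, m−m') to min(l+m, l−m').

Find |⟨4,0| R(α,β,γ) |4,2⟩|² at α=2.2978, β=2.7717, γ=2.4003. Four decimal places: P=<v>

First d^4_{0,2}(β=2.7717), then the phase factors e^{-i(0)α} and e^{-i(2)γ}:
With c≡cos(β/2)=0.183894 and s≡sin(β/2)=0.982946, N=[24·24·720·2]^{1/2}=910.735966
k∈{2,3,4} keeps every argument non-negative
  k=2: (−1)^0·910.7360/(96)·0.1839^6·0.9829^2 = +0.000354
  k=3: (−1)^1·910.7360/(36)·0.1839^4·0.9829^4 = -0.027007
  k=4: (−1)^2·910.7360/(96)·0.1839^2·0.9829^6 = +0.289357
d^4_{0,2}(2.7717) = +0.000354 -0.027007 +0.289357 = +0.262704
|D^4_{0,2}|² = |d^4_{0,2}(β)|² = (+0.262704)² = 0.069013 (the z-rotation phases have unit modulus)

P=0.0690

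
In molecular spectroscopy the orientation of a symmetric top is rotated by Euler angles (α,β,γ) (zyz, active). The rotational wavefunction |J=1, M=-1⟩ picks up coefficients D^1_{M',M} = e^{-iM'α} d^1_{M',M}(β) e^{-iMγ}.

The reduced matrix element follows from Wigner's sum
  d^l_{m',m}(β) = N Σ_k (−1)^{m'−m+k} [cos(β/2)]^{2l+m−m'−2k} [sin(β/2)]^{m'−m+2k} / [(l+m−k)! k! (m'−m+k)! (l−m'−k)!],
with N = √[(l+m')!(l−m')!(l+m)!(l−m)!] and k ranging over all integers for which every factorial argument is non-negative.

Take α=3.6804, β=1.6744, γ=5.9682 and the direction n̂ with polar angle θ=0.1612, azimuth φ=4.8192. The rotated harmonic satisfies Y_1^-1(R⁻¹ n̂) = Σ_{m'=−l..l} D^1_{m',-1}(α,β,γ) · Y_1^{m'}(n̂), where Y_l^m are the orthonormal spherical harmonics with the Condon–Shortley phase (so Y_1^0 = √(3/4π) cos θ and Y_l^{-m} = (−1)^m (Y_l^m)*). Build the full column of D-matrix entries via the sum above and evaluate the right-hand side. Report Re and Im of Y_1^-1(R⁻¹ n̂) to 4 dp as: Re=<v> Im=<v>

Re=-0.3404 Im=0.0579

Need the full column D^1_{m',-1} for m'=−1..1 at α=3.6804, β=1.6744, γ=5.9682.
cos(β/2)=0.669545, sin(β/2)=0.742771
d^1_{-1,-1}: single k=0 term ⇒ +0.448291;  D = -0.437109-0.099502i
d^1_{0,-1}: single k=0 term ⇒ -0.703315;  D = -0.668713+0.217889i
d^1_{1,-1}: single k=0 term ⇒ +0.551709;  D = -0.362544+0.415866i
Y_1^{m'}(θ=0.1612,φ=4.8192) and Σ D·Y over m':
  (-0.4371-0.0995i)·(+0.0059+0.0551i)  (-0.6687+0.2179i)·(+0.4823+0.0000i)  (-0.3625+0.4159i)·(-0.0059+0.0551i)
Y_1^-1(R⁻¹ n̂) = -0.340383+0.057944i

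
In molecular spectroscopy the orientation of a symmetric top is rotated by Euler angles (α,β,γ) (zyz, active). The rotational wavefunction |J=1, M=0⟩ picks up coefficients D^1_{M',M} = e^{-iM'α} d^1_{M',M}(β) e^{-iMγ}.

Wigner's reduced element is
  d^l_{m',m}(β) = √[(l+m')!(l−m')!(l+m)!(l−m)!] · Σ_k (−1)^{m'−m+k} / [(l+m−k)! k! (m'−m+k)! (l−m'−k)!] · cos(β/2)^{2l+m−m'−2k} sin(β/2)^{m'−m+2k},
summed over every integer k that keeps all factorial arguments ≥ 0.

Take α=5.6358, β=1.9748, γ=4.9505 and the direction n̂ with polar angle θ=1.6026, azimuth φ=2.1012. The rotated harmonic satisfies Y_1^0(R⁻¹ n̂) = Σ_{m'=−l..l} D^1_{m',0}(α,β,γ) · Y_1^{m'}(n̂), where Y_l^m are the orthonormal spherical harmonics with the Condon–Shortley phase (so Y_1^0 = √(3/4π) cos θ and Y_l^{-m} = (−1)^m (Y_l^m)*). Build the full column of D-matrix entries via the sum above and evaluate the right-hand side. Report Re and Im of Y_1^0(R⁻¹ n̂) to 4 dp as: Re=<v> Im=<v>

Need the full column D^1_{m',0} for m'=−1..1 at α=5.6358, β=1.9748, γ=4.9505.
cos(β/2)=0.550862, sin(β/2)=0.834597
d^1_{-1,0}: single k=1 term ⇒ +0.650181;  D = +0.518625-0.392126i
d^1_{0,0}: k∈[0..1] ⇒ +0.303449 -0.696551 = -0.393103;  D = -0.393103+0.000000i
d^1_{1,0}: single k=0 term ⇒ -0.650181;  D = -0.518625-0.392126i
Y_1^{m'}(θ=1.6026,φ=2.1012) and Σ D·Y over m':
  (+0.5186-0.3921i)·(-0.1747-0.2979i)  (-0.3931+0.0000i)·(-0.0155+0.0000i)  (-0.5186-0.3921i)·(+0.1747-0.2979i)
Y_1^0(R⁻¹ n̂) = -0.408698+0.000000i

Re=-0.4087 Im=0.0000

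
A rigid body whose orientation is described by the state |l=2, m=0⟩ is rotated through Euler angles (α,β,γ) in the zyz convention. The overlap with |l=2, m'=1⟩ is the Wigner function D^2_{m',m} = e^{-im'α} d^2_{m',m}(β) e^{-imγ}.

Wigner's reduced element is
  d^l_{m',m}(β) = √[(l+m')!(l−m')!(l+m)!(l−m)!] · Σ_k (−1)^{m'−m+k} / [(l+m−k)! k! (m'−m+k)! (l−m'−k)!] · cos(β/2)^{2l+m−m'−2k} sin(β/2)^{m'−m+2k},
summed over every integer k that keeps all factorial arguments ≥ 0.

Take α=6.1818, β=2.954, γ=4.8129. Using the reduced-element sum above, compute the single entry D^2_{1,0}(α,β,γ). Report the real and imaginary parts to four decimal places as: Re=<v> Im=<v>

Re=0.2232 Im=0.0227

First d^2_{1,0}(β=2.954), then the phase factors e^{-i(1)α} and e^{-i(0)γ}:
c=cos(2.954/2)=0.093659, s=sin(2.954/2)=0.995604; N=√[6·1·2·2]=4.898979
Admissible k: 0..1 (factorial args all ≥0)
  k=0: (−1)^1·4.8990/(2)·0.0937^3·0.9956^1 = -0.002004
  k=1: (−1)^2·4.8990/(2)·0.0937^1·0.9956^3 = +0.226404
d^2_{1,0}(2.954) = -0.002004 +0.226404 = +0.224401
Phases: e^{-i·(1)·6.1818}=+0.994865+0.101212i, e^{-i·(0)·4.8129}=+1.000000+0.000000i ⇒ D=+0.223248+0.022712i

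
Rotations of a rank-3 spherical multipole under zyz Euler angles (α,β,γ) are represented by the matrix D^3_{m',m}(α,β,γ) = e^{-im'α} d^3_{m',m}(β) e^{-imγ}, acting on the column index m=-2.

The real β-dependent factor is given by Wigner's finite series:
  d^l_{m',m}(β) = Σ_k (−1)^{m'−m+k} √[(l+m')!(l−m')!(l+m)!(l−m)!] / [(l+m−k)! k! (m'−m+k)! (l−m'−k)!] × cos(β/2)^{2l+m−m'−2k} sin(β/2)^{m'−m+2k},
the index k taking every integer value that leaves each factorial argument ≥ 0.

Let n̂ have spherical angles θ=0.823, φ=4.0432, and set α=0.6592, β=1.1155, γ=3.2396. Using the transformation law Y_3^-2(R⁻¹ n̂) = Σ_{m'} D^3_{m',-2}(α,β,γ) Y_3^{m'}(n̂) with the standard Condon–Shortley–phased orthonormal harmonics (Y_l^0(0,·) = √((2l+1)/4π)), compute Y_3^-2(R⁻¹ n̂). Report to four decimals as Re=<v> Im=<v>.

Re=-0.3025 Im=0.0552

Need the full column D^3_{m',-2} for m'=−3..3 at α=0.6592, β=1.1155, γ=3.2396.
cos(β/2)=0.848448, sin(β/2)=0.529279
d^3_{-3,-2}: single k=1 term ⇒ +0.570015;  D = -0.323179+0.469545i
d^3_{-2,-2}: k∈[0..1] ⇒ +0.373037 -0.725838 = -0.352801;  D = -0.019881-0.352241i
d^3_{-1,-2}: k∈[0..1] ⇒ -0.735886 +0.572742 = -0.163145;  D = -0.107032-0.123127i
d^3_{0,-2}: k∈[0..1] ⇒ +0.795116 -0.309420 = +0.485696;  D = +0.476395+0.094595i
d^3_{1,-2}: k∈[0..1] ⇒ -0.572742 +0.111441 = -0.461300;  D = -0.412695+0.206109i
d^3_{2,-2}: k∈[0..1] ⇒ +0.282460 -0.021984 = +0.260477;  D = +0.112925-0.234725i
d^3_{3,-2}: single k=0 term ⇒ -0.086322;  D = +0.018061+0.084412i
Y_3^{m'}(θ=0.823,φ=4.0432) and Σ D·Y over m':
  (-0.3232+0.4695i)·(+0.1490+0.0696i)  (-0.0199-0.3522i)·(-0.0861-0.3636i)  (-0.1070-0.1231i)·(-0.1929+0.2439i)  (+0.4764+0.0946i)·(-0.1746+0.0000i)  (-0.4127+0.2061i)·(+0.1929+0.2439i)  (+0.1129-0.2347i)·(-0.0861+0.3636i)  (+0.0181+0.0844i)·(-0.1490+0.0696i)
Y_3^-2(R⁻¹ n̂) = -0.302458+0.055202i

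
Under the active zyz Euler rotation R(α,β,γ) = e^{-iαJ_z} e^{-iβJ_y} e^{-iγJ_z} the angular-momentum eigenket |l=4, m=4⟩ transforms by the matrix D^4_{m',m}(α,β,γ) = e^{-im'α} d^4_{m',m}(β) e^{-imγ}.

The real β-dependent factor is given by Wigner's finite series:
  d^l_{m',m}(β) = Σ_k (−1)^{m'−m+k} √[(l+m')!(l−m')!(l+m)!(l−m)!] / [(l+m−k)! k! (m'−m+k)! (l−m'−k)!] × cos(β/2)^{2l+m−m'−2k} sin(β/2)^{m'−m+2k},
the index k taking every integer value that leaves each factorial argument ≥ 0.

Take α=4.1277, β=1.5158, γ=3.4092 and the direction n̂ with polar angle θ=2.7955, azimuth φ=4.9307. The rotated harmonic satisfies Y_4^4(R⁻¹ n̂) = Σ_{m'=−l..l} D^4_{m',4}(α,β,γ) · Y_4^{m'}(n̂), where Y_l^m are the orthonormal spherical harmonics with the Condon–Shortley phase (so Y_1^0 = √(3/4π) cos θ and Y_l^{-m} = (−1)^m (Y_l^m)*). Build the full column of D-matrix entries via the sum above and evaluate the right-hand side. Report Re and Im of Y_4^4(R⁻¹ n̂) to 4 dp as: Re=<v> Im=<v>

Re=0.4123 Im=-0.0276

Need the full column D^4_{m',4} for m'=−4..4 at α=4.1277, β=1.5158, γ=3.4092.
cos(β/2)=0.726281, sin(β/2)=0.687398
d^4_{-4,4}: single k=8 term ⇒ +0.049850;  D = -0.048076+0.013181i
d^4_{-3,4}: single k=7 term ⇒ +0.148973;  D = +0.046451-0.141546i
d^4_{-2,4}: single k=6 term ⇒ +0.294467;  D = +0.182632+0.230991i
d^4_{-1,4}: single k=5 term ⇒ +0.439996;  D = -0.438433+0.037057i
d^4_{0,4}: single k=4 term ⇒ +0.519757;  D = +0.249352-0.456038i
d^4_{1,4}: single k=3 term ⇒ +0.491182;  D = +0.229315+0.434367i
d^4_{2,4}: single k=2 term ⇒ +0.366964;  D = -0.365169-0.036251i
d^4_{3,4}: single k=1 term ⇒ +0.207246;  D = +0.130900-0.160674i
d^4_{4,4}: single k=0 term ⇒ +0.077417;  D = +0.023061+0.073903i
Y_4^{m'}(θ=2.7955,φ=4.9307) and Σ D·Y over m':
  (-0.0481+0.0132i)·(+0.0038-0.0045i)  (+0.0465-0.1415i)·(+0.0280+0.0365i)  (+0.1826+0.2310i)·(-0.1812+0.0846i)  (-0.4384+0.0371i)·(-0.1044-0.4708i)  (+0.2494-0.4560i)·(+0.4084+0.0000i)  (+0.2293+0.4344i)·(+0.1044-0.4708i)  (-0.3652-0.0363i)·(-0.1812-0.0846i)  (+0.1309-0.1607i)·(-0.0280+0.0365i)  (+0.0231+0.0739i)·(+0.0038+0.0045i)
Y_4^4(R⁻¹ n̂) = +0.412296-0.027604i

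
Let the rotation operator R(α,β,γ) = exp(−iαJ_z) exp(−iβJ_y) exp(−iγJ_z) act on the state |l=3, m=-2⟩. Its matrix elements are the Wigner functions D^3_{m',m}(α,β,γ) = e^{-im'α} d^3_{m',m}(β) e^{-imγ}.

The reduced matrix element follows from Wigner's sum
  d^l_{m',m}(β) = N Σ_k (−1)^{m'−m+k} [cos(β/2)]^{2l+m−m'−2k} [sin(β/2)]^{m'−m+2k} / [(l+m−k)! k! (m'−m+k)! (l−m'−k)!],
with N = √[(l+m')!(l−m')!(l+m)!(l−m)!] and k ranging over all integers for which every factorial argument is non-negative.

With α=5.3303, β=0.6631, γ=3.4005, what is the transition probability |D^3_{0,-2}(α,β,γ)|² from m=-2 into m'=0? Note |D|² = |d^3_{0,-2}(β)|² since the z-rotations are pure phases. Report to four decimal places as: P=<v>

First d^3_{0,-2}(β=0.6631), then the phase factors e^{-i(0)α} and e^{-i(-2)γ}:
c=cos(0.6631/2)=0.945539, s=sin(0.6631/2)=0.325509; N=√[6·6·1·120]=65.726707
k∈{0,1} keeps every argument non-negative
  k=0: (−1)^2·65.7267/(12)·0.9455^4·0.3255^2 = +0.463879
  k=1: (−1)^3·65.7267/(12)·0.9455^2·0.3255^4 = -0.054976
d^3_{0,-2}(0.6631) = +0.463879 -0.054976 = +0.408903
|D^3_{0,-2}|² = |d^3_{0,-2}(β)|² = (+0.408903)² = 0.167201 (the z-rotation phases have unit modulus)

P=0.1672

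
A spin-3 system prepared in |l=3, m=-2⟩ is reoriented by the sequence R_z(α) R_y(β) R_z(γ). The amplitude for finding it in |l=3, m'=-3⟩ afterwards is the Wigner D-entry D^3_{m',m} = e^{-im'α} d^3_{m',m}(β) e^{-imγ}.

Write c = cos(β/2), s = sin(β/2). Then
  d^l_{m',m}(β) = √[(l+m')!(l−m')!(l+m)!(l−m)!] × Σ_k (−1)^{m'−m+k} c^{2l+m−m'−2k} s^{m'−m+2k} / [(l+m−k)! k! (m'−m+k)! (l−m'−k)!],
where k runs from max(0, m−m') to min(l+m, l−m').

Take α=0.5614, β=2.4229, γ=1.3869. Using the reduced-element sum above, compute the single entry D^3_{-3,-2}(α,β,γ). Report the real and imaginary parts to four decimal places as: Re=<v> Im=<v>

Re=-0.0031 Im=-0.0119

Split into d^3_{-3,-2}(β=2.4229) × two z-phases.
c=cos(2.4229/2)=0.351662, s=sin(2.4229/2)=0.936127; N=√[1·720·1·120]=293.938769
The bounds max(0,m−m')=1 and min(l+m,l−m')=1 give 1 term
  k=1: (−1)^0·293.9388/(120)·0.3517^5·0.9361^1 = +0.012332
d^3_{-3,-2}(2.4229) = +0.012332
D = (-0.113161+0.993577i)·(+0.012332)·(-0.933123+0.359557i) = -0.003103-0.011935i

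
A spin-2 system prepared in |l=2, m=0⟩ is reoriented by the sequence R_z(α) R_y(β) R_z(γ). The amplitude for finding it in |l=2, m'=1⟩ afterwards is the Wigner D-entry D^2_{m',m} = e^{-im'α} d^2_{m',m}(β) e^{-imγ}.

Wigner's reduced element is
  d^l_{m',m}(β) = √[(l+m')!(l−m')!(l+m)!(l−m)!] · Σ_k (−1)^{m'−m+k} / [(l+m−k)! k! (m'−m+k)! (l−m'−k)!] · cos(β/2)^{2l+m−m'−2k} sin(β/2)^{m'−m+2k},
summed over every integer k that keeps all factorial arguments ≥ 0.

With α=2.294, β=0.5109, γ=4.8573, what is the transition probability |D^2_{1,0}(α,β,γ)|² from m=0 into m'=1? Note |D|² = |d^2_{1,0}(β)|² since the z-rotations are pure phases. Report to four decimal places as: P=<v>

P=0.2729

First d^2_{1,0}(β=0.5109), then the phase factors e^{-i(1)α} and e^{-i(0)γ}:
Half-angle: c=0.967550, s=0.252681. N=√(6·1·2·2)=4.898979
k: max(0,(0)−(1))=0 … min(2+(0),2−(1))=1
  k=0: (−1)^1·4.8990/(2)·0.9675^3·0.2527^1 = -0.560619
  k=1: (−1)^2·4.8990/(2)·0.9675^1·0.2527^3 = +0.038235
d^2_{1,0}(0.5109) = -0.560619 +0.038235 = -0.522384
|D^2_{1,0}|² = |d^2_{1,0}(β)|² = (-0.522384)² = 0.272885 (the z-rotation phases have unit modulus)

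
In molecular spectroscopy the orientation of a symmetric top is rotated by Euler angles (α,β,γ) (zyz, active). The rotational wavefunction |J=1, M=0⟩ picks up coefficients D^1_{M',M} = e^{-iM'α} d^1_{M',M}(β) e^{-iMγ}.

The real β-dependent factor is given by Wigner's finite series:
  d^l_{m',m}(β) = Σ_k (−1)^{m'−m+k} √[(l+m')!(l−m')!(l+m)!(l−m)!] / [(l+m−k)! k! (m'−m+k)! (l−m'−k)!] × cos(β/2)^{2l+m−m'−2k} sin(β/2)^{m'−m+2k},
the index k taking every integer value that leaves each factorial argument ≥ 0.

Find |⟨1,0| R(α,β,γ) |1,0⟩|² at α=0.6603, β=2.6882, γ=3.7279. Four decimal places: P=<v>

Split into d^1_{0,0}(β=2.6882) × two z-phases.
Half-angle: c=0.224760, s=0.974414. N=√(1·1·1·1)=1.000000
k: max(0,(0)−(0))=0 … min(1+(0),1−(0))=1
  k=0: (−1)^0·1.0000/(1)·0.2248^2·0.9744^0 = +0.050517
  k=1: (−1)^1·1.0000/(1)·0.2248^0·0.9744^2 = -0.949483
d^1_{0,0}(2.6882) = +0.050517 -0.949483 = -0.898966
|D^1_{0,0}|² = |d^1_{0,0}(β)|² = (-0.898966)² = 0.808140 (the z-rotation phases have unit modulus)

P=0.8081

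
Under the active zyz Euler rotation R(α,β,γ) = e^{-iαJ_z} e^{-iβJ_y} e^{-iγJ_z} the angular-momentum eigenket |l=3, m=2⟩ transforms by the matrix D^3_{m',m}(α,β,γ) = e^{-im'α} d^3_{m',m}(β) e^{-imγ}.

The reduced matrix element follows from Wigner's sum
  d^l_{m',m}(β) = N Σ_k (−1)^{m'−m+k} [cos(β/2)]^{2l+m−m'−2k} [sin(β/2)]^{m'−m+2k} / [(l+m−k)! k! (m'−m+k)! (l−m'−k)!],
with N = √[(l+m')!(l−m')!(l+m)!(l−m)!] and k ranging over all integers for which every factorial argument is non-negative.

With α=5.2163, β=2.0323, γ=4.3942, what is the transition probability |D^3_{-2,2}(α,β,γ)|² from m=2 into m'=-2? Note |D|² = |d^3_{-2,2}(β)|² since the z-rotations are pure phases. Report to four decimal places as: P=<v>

P=0.1203

D^3_{-2,2}(5.2163,2.0323,4.3942) = e^{-i·-2·5.2163}·d^3_{-2,2}(2.0323)·e^{-i·2·4.3942}. Compute d first:
Half-angle: c=0.526643, s=0.850087. N=√(1·120·120·1)=120.000000
The bounds max(0,m−m')=4 and min(l+m,l−m')=5 give 2 terms
  k=4: (−1)^0·120.0000/(24)·0.5266^2·0.8501^4 = +0.724194
  k=5: (−1)^1·120.0000/(120)·0.5266^0·0.8501^6 = -0.377381
d^3_{-2,2}(2.0323) = +0.724194 -0.377381 = +0.346814
|D^3_{-2,2}|² = |d^3_{-2,2}(β)|² = (+0.346814)² = 0.120280 (the z-rotation phases have unit modulus)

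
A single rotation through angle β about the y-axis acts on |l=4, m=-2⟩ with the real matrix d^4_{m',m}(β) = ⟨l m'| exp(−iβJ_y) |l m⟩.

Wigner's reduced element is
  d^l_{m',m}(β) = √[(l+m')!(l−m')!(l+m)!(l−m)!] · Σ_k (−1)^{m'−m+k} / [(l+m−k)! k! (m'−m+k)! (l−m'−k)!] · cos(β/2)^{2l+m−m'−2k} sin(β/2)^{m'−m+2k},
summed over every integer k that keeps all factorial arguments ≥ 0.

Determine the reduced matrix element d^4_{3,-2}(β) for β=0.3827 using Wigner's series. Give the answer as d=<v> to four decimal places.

d=-0.0026

d^4_{3,-2}(β=0.3827) via Wigner's sum:
c=cos(0.3827/2)=0.981748, s=sin(0.3827/2)=0.190184; N=√[5040·1·2·720]=2693.993318
k: max(0,(-2)−(3))=0 … min(4+(-2),4−(3))=1
  k=0: (−1)^5·2693.9933/(240)·0.9817^3·0.1902^5 = -0.002643
  k=1: (−1)^6·2693.9933/(720)·0.9817^1·0.1902^7 = +0.000033
d^4_{3,-2}(0.3827) = -0.002643 +0.000033 = -0.002610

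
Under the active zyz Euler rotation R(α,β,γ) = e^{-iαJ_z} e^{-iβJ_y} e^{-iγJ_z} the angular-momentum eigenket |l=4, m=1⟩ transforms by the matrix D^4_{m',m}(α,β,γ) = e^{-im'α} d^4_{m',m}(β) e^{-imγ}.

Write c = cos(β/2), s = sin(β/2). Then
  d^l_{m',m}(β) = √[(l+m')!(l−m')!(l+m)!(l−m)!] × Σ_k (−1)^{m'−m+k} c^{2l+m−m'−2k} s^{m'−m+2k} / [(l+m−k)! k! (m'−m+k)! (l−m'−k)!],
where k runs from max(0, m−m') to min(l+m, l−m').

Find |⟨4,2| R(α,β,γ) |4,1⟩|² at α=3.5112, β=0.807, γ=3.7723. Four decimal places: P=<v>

D^4_{2,1}(3.5112,0.807,3.7723) = e^{-i·2·3.5112}·d^4_{2,1}(0.807)·e^{-i·1·3.7723}. Compute d first:
With c≡cos(β/2)=0.919692 and s≡sin(β/2)=0.392640, N=[720·2·120·6]^{1/2}=1018.233765
k: max(0,(1)−(2))=0 … min(4+(1),4−(2))=2
  k=0: (−1)^1·1018.2338/(240)·0.9197^7·0.3926^1 = -0.927104
  k=1: (−1)^2·1018.2338/(48)·0.9197^5·0.3926^3 = +0.844893
  k=2: (−1)^3·1018.2338/(72)·0.9197^3·0.3926^5 = -0.102663
d^4_{2,1}(0.807) = -0.927104 +0.844893 -0.102663 = -0.184874
|D^4_{2,1}|² = |d^4_{2,1}(β)|² = (-0.184874)² = 0.034178 (the z-rotation phases have unit modulus)

P=0.0342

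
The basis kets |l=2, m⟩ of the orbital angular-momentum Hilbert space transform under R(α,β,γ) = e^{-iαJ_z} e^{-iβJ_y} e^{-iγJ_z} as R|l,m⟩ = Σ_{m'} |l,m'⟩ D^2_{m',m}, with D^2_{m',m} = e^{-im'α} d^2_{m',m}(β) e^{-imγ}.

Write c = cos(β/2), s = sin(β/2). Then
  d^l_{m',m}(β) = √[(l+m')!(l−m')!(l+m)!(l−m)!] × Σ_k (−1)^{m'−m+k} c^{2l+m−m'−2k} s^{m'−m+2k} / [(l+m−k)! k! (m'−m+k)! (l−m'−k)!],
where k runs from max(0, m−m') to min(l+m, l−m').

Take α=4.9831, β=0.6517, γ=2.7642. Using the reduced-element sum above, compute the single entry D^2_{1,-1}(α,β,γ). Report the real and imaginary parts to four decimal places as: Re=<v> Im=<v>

Re=-0.1602 Im=-0.2116

D^2_{1,-1}(4.9831,0.6517,2.7642) = e^{-i·1·4.9831}·d^2_{1,-1}(0.6517)·e^{-i·-1·2.7642}. Compute d first:
c=cos(0.6517/2)=0.947379, s=sin(0.6517/2)=0.320114; N=√[6·1·1·6]=6.000000
The bounds max(0,m−m')=0 and min(l+m,l−m')=1 give 2 terms
  k=0: (−1)^2·6.0000/(2)·0.9474^2·0.3201^2 = +0.275917
  k=1: (−1)^3·6.0000/(6)·0.9474^0·0.3201^4 = -0.010501
d^2_{1,-1}(0.6517) = +0.275917 -0.010501 = +0.265416
D = (+0.267417+0.963581i)·(+0.265416)·(-0.929629+0.368498i) = -0.160225-0.211598i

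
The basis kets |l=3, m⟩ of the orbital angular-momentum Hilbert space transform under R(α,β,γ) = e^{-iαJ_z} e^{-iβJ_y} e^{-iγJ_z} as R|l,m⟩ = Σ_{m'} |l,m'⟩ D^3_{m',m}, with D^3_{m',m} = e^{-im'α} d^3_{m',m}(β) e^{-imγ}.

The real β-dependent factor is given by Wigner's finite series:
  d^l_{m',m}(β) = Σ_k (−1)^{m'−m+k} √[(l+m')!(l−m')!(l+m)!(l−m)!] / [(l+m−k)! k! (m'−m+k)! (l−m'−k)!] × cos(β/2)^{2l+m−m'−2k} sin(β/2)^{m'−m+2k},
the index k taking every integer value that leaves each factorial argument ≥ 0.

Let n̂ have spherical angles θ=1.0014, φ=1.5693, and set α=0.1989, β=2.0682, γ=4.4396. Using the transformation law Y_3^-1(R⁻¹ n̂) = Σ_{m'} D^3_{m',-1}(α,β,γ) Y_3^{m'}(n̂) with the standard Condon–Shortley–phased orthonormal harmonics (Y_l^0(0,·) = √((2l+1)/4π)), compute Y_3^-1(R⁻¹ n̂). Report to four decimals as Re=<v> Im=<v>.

Need the full column D^3_{m',-1} for m'=−3..3 at α=0.1989, β=2.0682, γ=4.4396.
cos(β/2)=0.511300, sin(β/2)=0.859403
d^3_{-3,-1}: single k=2 term ⇒ +0.195497;  D = +0.062222-0.185331i
d^3_{-2,-1}: k∈[1..2] ⇒ +0.094967 -0.536595 = -0.441627;  D = -0.055065+0.438181i
d^3_{-1,-1}: k∈[0..2] ⇒ +0.017867 -0.403817 +0.855635 = +0.469685;  D = -0.034673-0.468403i
d^3_{0,-1}: k∈[0..2] ⇒ -0.104031 +0.881715 -0.830327 = -0.052644;  D = +0.014183+0.050697i
d^3_{1,-1}: k∈[0..2] ⇒ +0.302863 -1.140847 +0.402884 = -0.435100;  D = +0.197706+0.387588i
d^3_{2,-1}: k∈[0..1] ⇒ -0.536595 +0.757982 = +0.221387;  D = -0.137580-0.173447i
d^3_{3,-1}: single k=0 term ⇒ +0.552310;  D = -0.421965-0.356360i
Y_3^{m'}(θ=1.0014,φ=1.5693) and Σ D·Y over m':
  (+0.0622-0.1853i)·(-0.0011+0.2493i)  (-0.0551+0.4382i)·(-0.3908-0.0012i)  (-0.0347-0.4684i)·(+0.0002-0.1234i)  (+0.0142+0.0507i)·(-0.3112+0.0000i)  (+0.1977+0.3876i)·(-0.0002-0.1234i)  (-0.1376-0.1734i)·(-0.3908+0.0012i)  (-0.4220-0.3564i)·(+0.0011+0.2493i)
Y_3^-1(R⁻¹ n̂) = +0.196060-0.229472i

Re=0.1961 Im=-0.2295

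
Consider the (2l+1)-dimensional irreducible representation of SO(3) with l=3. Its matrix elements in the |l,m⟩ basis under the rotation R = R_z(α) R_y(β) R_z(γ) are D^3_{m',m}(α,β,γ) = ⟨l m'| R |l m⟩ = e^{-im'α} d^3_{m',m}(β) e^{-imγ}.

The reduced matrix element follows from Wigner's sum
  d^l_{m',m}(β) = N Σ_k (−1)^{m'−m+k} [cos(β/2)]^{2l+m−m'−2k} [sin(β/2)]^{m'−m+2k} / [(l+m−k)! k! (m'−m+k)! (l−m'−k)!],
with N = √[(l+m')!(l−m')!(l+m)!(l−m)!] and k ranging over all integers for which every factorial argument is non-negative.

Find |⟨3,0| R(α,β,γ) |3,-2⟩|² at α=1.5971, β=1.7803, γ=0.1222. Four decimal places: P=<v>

P=0.0742

D^3_{0,-2}(1.5971,1.7803,0.1222) = e^{-i·0·1.5971}·d^3_{0,-2}(1.7803)·e^{-i·-2·0.1222}. Compute d first:
Half-angle: c=0.629295, s=0.777166. N=√(6·6·1·120)=65.726707
The bounds max(0,m−m')=0 and min(l+m,l−m')=1 give 2 terms
  k=0: (−1)^2·65.7267/(12)·0.6293^4·0.7772^2 = +0.518808
  k=1: (−1)^3·65.7267/(12)·0.6293^2·0.7772^4 = -0.791271
d^3_{0,-2}(1.7803) = +0.518808 -0.791271 = -0.272463
|D^3_{0,-2}|² = |d^3_{0,-2}(β)|² = (-0.272463)² = 0.074236 (the z-rotation phases have unit modulus)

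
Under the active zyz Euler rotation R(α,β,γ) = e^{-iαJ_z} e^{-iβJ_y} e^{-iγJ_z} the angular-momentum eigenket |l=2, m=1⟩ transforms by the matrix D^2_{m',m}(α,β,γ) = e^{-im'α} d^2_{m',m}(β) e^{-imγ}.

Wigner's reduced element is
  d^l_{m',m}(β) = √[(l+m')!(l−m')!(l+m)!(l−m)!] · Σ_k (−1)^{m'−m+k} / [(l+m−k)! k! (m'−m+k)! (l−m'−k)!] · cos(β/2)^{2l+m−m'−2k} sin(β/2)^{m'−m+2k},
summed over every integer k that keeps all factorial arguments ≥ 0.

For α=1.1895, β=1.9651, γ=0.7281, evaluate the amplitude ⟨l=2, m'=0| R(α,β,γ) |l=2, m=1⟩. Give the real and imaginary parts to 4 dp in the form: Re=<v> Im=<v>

Re=-0.3243 Im=0.2891

Split into d^2_{0,1}(β=1.9651) × two z-phases.
Half-angle: c=0.554903, s=0.831915. N=√(2·2·6·1)=4.898979
The bounds max(0,m−m')=1 and min(l+m,l−m')=2 give 2 terms
  k=1: (−1)^0·4.8990/(2)·0.5549^3·0.8319^1 = +0.348182
  k=2: (−1)^1·4.8990/(2)·0.5549^1·0.8319^3 = -0.782582
d^2_{0,1}(1.9651) = +0.348182 -0.782582 = -0.434400
Phases: e^{-i·(0)·1.1895}=+1.000000+0.000000i, e^{-i·(1)·0.7281}=+0.746440-0.665453i ⇒ D=-0.324254+0.289073i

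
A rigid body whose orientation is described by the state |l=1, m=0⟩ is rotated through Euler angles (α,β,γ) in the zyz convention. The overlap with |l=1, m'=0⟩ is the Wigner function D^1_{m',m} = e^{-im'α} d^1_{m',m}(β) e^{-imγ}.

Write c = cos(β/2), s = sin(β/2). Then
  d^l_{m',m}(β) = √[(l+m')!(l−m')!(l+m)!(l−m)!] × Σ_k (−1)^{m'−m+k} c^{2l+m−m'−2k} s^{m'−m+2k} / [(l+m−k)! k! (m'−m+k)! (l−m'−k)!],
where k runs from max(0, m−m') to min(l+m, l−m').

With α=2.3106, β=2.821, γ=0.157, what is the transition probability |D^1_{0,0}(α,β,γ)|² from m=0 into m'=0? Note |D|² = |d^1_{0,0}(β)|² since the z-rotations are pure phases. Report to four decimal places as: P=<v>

P=0.9007

D^1_{0,0}(2.3106,2.821,0.157) = e^{-i·0·2.3106}·d^1_{0,0}(2.821)·e^{-i·0·0.157}. Compute d first:
Half-angle: c=0.159611, s=0.987180. N=√(1·1·1·1)=1.000000
k: max(0,(0)−(0))=0 … min(1+(0),1−(0))=1
  k=0: (−1)^0·1.0000/(1)·0.1596^2·0.9872^0 = +0.025476
  k=1: (−1)^1·1.0000/(1)·0.1596^0·0.9872^2 = -0.974524
d^1_{0,0}(2.821) = +0.025476 -0.974524 = -0.949049
|D^1_{0,0}|² = |d^1_{0,0}(β)|² = (-0.949049)² = 0.900694 (the z-rotation phases have unit modulus)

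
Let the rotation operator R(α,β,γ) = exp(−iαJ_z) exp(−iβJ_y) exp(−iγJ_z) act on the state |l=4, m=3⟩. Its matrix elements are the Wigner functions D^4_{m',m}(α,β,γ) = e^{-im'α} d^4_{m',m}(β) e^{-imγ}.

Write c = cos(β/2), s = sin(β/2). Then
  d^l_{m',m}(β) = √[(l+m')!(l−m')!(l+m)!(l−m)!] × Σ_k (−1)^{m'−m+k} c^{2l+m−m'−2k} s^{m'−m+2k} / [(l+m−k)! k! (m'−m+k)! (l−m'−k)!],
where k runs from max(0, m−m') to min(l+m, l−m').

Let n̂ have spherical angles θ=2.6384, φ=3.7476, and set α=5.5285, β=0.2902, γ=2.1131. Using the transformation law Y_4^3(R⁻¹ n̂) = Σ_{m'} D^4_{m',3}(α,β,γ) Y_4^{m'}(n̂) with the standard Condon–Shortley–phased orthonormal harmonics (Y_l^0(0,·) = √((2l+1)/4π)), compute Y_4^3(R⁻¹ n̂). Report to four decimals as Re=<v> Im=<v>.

Need the full column D^4_{m',3} for m'=−4..4 at α=5.5285, β=0.2902, γ=2.1131.
cos(β/2)=0.989491, sin(β/2)=0.144591
d^4_{-4,3}: single k=7 term ⇒ +0.000004;  D = -0.000004-0.000000i
d^4_{-3,3}: k∈[6..7] ⇒ +0.000063 -0.000000 = +0.000062;  D = -0.000043-0.000046i
d^4_{-2,3}: k∈[5..6] ⇒ +0.000687 -0.000005 = +0.000682;  D = +0.000004-0.000682i
d^4_{-1,3}: k∈[4..5] ⇒ +0.005543 -0.000071 = +0.005472;  D = +0.003770-0.003966i
d^4_{0,3}: k∈[3..4] ⇒ +0.033927 -0.000724 = +0.033203;  D = +0.033151-0.001862i
d^4_{1,3}: k∈[2..3] ⇒ +0.155750 -0.005543 = +0.150207;  D = +0.115023+0.096602i
d^4_{2,3}: k∈[1..2] ⇒ +0.502448 -0.032186 = +0.470261;  D = +0.055147+0.467016i
d^4_{3,3}: k∈[0..1] ⇒ +0.918960 -0.137358 = +0.781601;  D = -0.464977+0.628249i
d^4_{4,3}: single k=0 term ⇒ -0.379815;  D = +0.373748-0.067612i
Y_4^{m'}(θ=2.6384,φ=3.7476) and Σ D·Y over m':
  (-0.0000-0.0000i)·(-0.0180-0.0157i)  (-0.0000-0.0000i)·(-0.0301-0.1192i)  (+0.0000-0.0007i)·(+0.1194-0.3185i)  (+0.0038-0.0040i)·(+0.3897-0.2700i)  (+0.0332-0.0019i)·(+0.0625+0.0000i)  (+0.1150+0.0966i)·(-0.3897-0.2700i)  (+0.0551+0.4670i)·(+0.1194+0.3185i)  (-0.4650+0.6282i)·(+0.0301-0.1192i)  (+0.3737-0.0676i)·(-0.0180+0.0157i)
Y_4^3(R⁻¹ n̂) = -0.103390+0.083315i

Re=-0.1034 Im=0.0833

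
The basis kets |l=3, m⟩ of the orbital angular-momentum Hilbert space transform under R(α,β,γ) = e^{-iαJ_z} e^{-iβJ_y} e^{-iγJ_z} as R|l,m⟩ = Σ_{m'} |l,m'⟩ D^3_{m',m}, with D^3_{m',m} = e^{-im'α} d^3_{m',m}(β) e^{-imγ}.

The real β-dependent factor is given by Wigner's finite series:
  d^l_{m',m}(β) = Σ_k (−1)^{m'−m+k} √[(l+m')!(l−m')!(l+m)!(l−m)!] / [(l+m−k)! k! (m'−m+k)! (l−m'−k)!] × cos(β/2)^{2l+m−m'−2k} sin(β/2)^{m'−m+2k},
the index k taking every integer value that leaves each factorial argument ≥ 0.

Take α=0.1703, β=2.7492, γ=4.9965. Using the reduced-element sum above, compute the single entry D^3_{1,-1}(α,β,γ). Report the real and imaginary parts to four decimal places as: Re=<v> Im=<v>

Re=0.0701 Im=-0.6133

First d^3_{1,-1}(β=2.7492), then the phase factors e^{-i(1)α} and e^{-i(-1)γ}:
With c≡cos(β/2)=0.194940 and s≡sin(β/2)=0.980815, N=[24·2·2·24]^{1/2}=48.000000
k: max(0,(-1)−(1))=0 … min(3+(-1),3−(1))=2
  k=0: (−1)^2·48.0000/(8)·0.1949^4·0.9808^2 = +0.008335
  k=1: (−1)^3·48.0000/(6)·0.1949^2·0.9808^4 = -0.281346
  k=2: (−1)^4·48.0000/(48)·0.1949^0·0.9808^6 = +0.890273
d^3_{1,-1}(2.7492) = +0.008335 -0.281346 +0.890273 = +0.617262
Attach z-rotation phases: D = e^{-i(1)(0.1703)}·(+0.617262)·e^{-i(-1)(4.9965)} = +0.070100-0.613269i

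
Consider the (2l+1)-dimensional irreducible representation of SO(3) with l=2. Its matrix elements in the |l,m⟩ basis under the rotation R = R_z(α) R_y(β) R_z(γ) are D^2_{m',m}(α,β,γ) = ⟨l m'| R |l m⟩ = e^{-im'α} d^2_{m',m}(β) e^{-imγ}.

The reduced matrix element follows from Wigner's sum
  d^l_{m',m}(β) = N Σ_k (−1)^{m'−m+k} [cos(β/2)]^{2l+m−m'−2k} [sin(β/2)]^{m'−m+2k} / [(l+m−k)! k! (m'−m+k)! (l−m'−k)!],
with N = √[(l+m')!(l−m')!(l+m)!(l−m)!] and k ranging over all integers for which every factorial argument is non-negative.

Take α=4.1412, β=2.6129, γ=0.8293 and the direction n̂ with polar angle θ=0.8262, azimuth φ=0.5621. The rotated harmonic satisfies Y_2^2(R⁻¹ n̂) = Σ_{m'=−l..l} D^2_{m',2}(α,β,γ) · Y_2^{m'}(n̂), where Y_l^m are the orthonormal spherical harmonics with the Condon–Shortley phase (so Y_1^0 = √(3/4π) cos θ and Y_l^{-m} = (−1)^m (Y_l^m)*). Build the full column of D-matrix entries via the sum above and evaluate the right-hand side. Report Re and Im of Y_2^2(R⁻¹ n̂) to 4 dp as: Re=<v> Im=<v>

Re=0.0574 Im=0.0115

Need the full column D^2_{m',2} for m'=−2..2 at α=4.1412, β=2.6129, γ=0.8293.
cos(β/2)=0.261278, sin(β/2)=0.965263
d^2_{-2,2}: single k=4 term ⇒ +0.868128;  D = +0.818253+0.290012i
d^2_{-1,2}: single k=3 term ⇒ +0.469971;  D = -0.371564+0.287773i
d^2_{0,2}: single k=2 term ⇒ +0.155802;  D = -0.013662-0.155202i
d^2_{1,2}: single k=1 term ⇒ +0.034434;  D = +0.030489+0.016004i
d^2_{2,2}: single k=0 term ⇒ +0.004660;  D = -0.004053+0.002300i
Y_2^{m'}(θ=0.8262,φ=0.5621) and Σ D·Y over m':
  (+0.8183+0.2900i)·(+0.0902-0.1884i)  (-0.3716+0.2878i)·(+0.3258-0.2052i)  (-0.0137-0.1552i)·(+0.1191+0.0000i)  (+0.0305+0.0160i)·(-0.3258-0.2052i)  (-0.0041+0.0023i)·(+0.0902+0.1884i)
Y_2^2(R⁻¹ n̂) = +0.057389+0.011477i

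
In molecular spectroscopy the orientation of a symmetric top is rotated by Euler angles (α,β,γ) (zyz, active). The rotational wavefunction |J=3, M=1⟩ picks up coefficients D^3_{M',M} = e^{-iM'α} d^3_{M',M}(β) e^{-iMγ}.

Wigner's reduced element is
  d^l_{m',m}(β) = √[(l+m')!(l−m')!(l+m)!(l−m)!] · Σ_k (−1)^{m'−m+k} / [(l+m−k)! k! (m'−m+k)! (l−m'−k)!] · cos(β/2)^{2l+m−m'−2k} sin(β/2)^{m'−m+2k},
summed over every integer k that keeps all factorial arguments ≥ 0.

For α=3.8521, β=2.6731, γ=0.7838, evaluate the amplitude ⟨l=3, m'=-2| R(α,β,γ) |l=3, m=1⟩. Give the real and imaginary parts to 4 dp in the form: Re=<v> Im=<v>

Re=-0.4552 Im=-0.3369

Split into d^3_{-2,1}(β=2.6731) × two z-phases.
c=cos(2.6731/2)=0.232110, s=sin(2.6731/2)=0.972690; N=√[1·120·24·2]=75.894664
Admissible k: 3..4 (factorial args all ≥0)
  k=3: (−1)^0·75.8947/(12)·0.2321^3·0.9727^3 = +0.072784
  k=4: (−1)^1·75.8947/(24)·0.2321^1·0.9727^5 = -0.639094
d^3_{-2,1}(2.6731) = +0.072784 -0.639094 = -0.566311
D = (+0.149222+0.988804i)·(-0.566311)·(+0.708236-0.705976i) = -0.455176-0.336932i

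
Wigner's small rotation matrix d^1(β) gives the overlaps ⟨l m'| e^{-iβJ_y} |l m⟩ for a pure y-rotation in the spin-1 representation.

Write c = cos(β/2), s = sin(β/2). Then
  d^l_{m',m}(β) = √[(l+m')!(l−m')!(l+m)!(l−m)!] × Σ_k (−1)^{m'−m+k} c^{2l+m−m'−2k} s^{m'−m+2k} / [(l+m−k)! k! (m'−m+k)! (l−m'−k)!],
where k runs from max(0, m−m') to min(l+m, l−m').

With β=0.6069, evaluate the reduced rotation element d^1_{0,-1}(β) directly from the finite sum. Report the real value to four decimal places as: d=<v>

d^1_{0,-1}(β=0.6069) via Wigner's sum:
Half-angle: c=0.954311, s=0.298814. N=√(1·1·1·2)=1.414214
The bounds max(0,m−m')=0 and min(l+m,l−m')=0 give 1 term
  k=0: (−1)^1·1.4142/(1)·0.9543^1·0.2988^1 = -0.403280
d^1_{0,-1}(0.6069) = -0.403280

d=-0.4033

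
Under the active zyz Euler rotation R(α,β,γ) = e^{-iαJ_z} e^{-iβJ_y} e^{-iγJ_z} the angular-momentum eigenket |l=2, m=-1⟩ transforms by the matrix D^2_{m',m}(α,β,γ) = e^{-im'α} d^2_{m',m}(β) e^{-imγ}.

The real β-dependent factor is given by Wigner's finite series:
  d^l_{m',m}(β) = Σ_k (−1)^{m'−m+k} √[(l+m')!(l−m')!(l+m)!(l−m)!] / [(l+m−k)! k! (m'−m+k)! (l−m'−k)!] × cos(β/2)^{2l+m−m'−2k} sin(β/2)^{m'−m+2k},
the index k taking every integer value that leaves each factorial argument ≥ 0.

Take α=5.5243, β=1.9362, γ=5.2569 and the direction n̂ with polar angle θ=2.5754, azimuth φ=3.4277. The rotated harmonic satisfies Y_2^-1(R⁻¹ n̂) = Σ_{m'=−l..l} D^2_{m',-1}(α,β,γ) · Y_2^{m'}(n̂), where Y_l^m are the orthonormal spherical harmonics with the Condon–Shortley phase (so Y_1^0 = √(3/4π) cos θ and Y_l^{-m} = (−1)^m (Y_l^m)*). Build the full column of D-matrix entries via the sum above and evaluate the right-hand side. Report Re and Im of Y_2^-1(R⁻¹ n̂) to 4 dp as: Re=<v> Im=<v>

Need the full column D^2_{m',-1} for m'=−2..2 at α=5.5243, β=1.9362, γ=5.2569.
cos(β/2)=0.566866, sin(β/2)=0.823810
d^2_{-2,-1}: single k=1 term ⇒ +0.300122;  D = -0.248118-0.168851i
d^2_{-1,-1}: k∈[0..1] ⇒ +0.103257 -0.654238 = -0.550981;  D = +0.117214+0.538369i
d^2_{0,-1}: k∈[0..1] ⇒ -0.367573 +0.776314 = +0.408741;  D = +0.211728-0.349629i
d^2_{1,-1}: k∈[0..1] ⇒ +0.654238 -0.460584 = +0.193655;  D = +0.186772-0.051168i
d^2_{2,-1}: single k=0 term ⇒ -0.633858;  D = -0.558830-0.299140i
Y_2^{m'}(θ=2.5754,φ=3.4277) and Σ D·Y over m':
  (-0.2481-0.1689i)·(+0.0934-0.0602i)  (+0.1172+0.5384i)·(+0.3355-0.0987i)  (+0.2117-0.3496i)·(+0.3585+0.0000i)  (+0.1868-0.0512i)·(-0.3355-0.0987i)  (-0.5588-0.2991i)·(+0.0934+0.0602i)
Y_2^-1(R⁻¹ n̂) = +0.033096-0.019981i

Re=0.0331 Im=-0.0200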